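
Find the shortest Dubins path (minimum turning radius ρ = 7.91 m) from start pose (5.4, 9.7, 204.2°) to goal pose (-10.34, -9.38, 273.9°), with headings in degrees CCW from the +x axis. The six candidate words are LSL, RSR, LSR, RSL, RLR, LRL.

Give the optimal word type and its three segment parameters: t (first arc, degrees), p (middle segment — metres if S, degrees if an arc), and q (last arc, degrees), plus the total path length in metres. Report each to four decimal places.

Let ψ = atan2(Δy, Δx) = atan2(-19.08, -15.74) = -129.5208° be the start→goal bearing.
Normalize: d = |goal − start| / ρ = 24.734470/7.91 = 3.126987, α = (θ_start − ψ) mod 360° = 333.7208° = 5.824528 rad, β = (θ_goal − ψ) mod 360° = 43.4208° = 0.757837 rad.
Common terms: sin α = -0.442745, cos α = 0.896648, sin β = 0.687352, cos β = 0.726325, cos(α−β) = 0.346936, d² = 9.778050. Work in radians in the unit-radius frame; every candidate has L = ρ·(t + p + q).
LSL: p² = 2 + d² − 2cos(α−β) + 2d(sin α − sin β) = 4.016582; p = √p² = 2.004141; φ = atan2(cos β − cos α, d + sin α − sin β) = -0.085088 rad; t = (φ − α) mod 2π = 0.373570 rad, q = (β − φ) mod 2π = 0.842925 rad → L = 7.91·(0.373570 + 2.004141 + 0.842925) = 7.91·3.220636 = 25.475228 m
RSR: p² = 2 + d² − 2cos(α−β) + 2d(sin β − sin α) = 18.151775; p = √p² = 4.260490; φ = atan2(cos α − cos β, d − sin α + sin β) = 0.039988 rad; t = (α − φ) mod 2π = 5.784540 rad, q = (φ − β) mod 2π = 5.565337 rad → L = 7.91·(5.784540 + 4.260490 + 5.565337) = 7.91·15.610366 = 123.477996 m
LSR: p² = d² − 2 + 2cos(α−β) + 2d(sin α + sin β) = 10.001686; p = √p² = 3.162544; φ = atan2(−cos α − cos β, d + sin α + sin β) − atan2(−2, p) = 0.115275 rad; t = (φ − α) mod 2π = 0.573932 rad, q = (φ − β) mod 2π = 5.640623 rad → L = 7.91·(0.573932 + 3.162544 + 5.640623) = 7.91·9.377100 = 74.172860 m
RSL: p² = d² − 2 + 2cos(α−β) − 2d(sin α + sin β) = 6.942157; p = √p² = 2.634797; φ = atan2(cos α + cos β, d − sin α − sin β) − atan2(2, p) = -0.136462 rad; t = (α − φ) mod 2π = 5.960990 rad, q = (β − φ) mod 2π = 0.894299 rad → L = 7.91·(5.960990 + 2.634797 + 0.894299) = 7.91·9.490085 = 75.066576 m
RLR: c = (6 − d² + 2cos(α−β) + 2d(sin α − sin β))/8 = -1.268972, |c| > 1 → infeasible
LRL: c = (6 − d² + 2cos(α−β) − 2d(sin α − sin β))/8 = 0.497927; p = 2π − arccos c = 5.233596 rad; φ = atan2(cos β − cos α, d + sin α − sin β) = -0.085088 rad; t = (φ − α + p/2) mod 2π = 2.990368 rad, q = (β − α − t + p) mod 2π = 3.459723 rad → L = 7.91·(2.990368 + 5.233596 + 3.459723) = 7.91·11.683687 = 92.417961 m
Shortest: LSL with L = 25.475228 m ≈ 25.4752 m
Convert LSL to answer units (arcs ×180/π): t = 0.373570·180/π = 21.4040°, p = ρ·p = 7.91·2.004141 = 15.8528 m, q = 0.842925·180/π = 48.2960°, L = 25.4752 m.

LSL: t = 21.4040°, p = 15.8528 m, q = 48.2960°, L = 25.4752 m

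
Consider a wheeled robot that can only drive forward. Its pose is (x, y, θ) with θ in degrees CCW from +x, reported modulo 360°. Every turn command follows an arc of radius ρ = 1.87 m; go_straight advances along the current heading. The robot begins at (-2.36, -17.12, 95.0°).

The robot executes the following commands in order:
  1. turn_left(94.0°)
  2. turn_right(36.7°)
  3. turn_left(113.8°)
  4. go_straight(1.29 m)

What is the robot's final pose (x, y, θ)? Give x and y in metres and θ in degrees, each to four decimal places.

(-8.4999, -18.0602, 266.1000°)

set_pose: (x, y, θ) = (-2.3600, -17.1200, 95.0000°), ρ = 1.87
turn_left(94.0°): centre at ρ to the left, rotate +94.0° → (-4.5154, -15.4360, 189.0000°)
turn_right(36.7°): centre at ρ to the right, rotate −36.7° → (-5.6772, -15.2447, 152.3000°)
turn_left(113.8°): centre at ρ to the left, rotate +113.8° → (-8.4121, -16.7732, 266.1000°)
go_straight(1.29): x += 1.29·cos θ, y += 1.29·sin θ → (-8.4999, -18.0602, 266.1000°)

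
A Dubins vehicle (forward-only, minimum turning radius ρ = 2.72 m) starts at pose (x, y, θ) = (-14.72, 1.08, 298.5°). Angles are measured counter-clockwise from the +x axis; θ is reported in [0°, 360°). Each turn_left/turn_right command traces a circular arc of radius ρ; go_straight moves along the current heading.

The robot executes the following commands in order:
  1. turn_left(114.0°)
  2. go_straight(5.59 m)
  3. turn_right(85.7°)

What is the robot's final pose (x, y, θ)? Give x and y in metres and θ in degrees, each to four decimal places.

(-3.1214, 5.7771, 326.8000°)

set_pose: (x, y, θ) = (-14.7200, 1.0800, 298.5000°), ρ = 2.72
turn_left(114.0°): centre at ρ to the left, rotate +114.0° → (-10.1717, 0.7220, 412.5000° ≡ 52.5000°)
go_straight(5.59): x += 5.59·cos θ, y += 5.59·sin θ → (-6.7687, 5.1569, 52.5000°)
turn_right(85.7°): centre at ρ to the right, rotate −85.7° → (-3.1214, 5.7771, -33.2000° ≡ 326.8000°)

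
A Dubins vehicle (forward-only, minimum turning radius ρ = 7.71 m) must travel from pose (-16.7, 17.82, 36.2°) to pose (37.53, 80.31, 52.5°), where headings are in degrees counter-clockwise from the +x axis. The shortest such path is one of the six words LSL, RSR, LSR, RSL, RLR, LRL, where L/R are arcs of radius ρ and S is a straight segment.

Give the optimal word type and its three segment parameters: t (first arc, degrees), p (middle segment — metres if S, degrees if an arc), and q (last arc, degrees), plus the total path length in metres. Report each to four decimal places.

LSL: t = 12.9753°, p = 80.5614 m, q = 3.3247°, L = 82.7548 m

Let ψ = atan2(Δy, Δx) = atan2(62.49, 54.23) = 49.0479° be the start→goal bearing.
Normalize: d = |goal − start| / ρ = 82.739912/7.71 = 10.731506, α = (θ_start − ψ) mod 360° = 347.1521° = 6.058946 rad, β = (θ_goal − ψ) mod 360° = 3.4521° = 0.060250 rad.
Common terms: sin α = -0.222364, cos α = 0.974964, sin β = 0.060213, cos β = 0.998186, cos(α−β) = 0.959805, d² = 115.165222. Work in radians in the unit-radius frame; every candidate has L = ρ·(t + p + q).
LSL: p² = 2 + d² − 2cos(α−β) + 2d(sin α − sin β) = 109.180643; p = √p² = 10.448954; φ = atan2(cos β − cos α, d + sin α − sin β) = 0.002222 rad; t = (φ − α) mod 2π = 0.226461 rad, q = (β − φ) mod 2π = 0.058027 rad → L = 7.71·(0.226461 + 10.448954 + 0.058027) = 7.71·10.733443 = 82.754844 m
RSR: p² = 2 + d² − 2cos(α−β) + 2d(sin β − sin α) = 121.310581; p = √p² = 11.014108; φ = atan2(cos α − cos β, d − sin α + sin β) = -0.002108 rad; t = (α − φ) mod 2π = 6.061055 rad, q = (φ − β) mod 2π = 6.220827 rad → L = 7.71·(6.061055 + 11.014108 + 6.220827) = 7.71·23.295990 = 179.612084 m
LSR: p² = d² − 2 + 2cos(α−β) + 2d(sin α + sin β) = 111.604585; p = √p² = 10.564307; φ = atan2(−cos α − cos β, d + sin α + sin β) − atan2(−2, p) = 0.002541 rad; t = (φ − α) mod 2π = 0.226780 rad, q = (φ − β) mod 2π = 6.225477 rad → L = 7.71·(0.226780 + 10.564307 + 6.225477) = 7.71·17.016564 = 131.197705 m
RSL: p² = d² − 2 + 2cos(α−β) − 2d(sin α + sin β) = 118.565081; p = √p² = 10.888759; φ = atan2(cos α + cos β, d − sin α − sin β) − atan2(2, p) = -0.002465 rad; t = (α − φ) mod 2π = 6.061412 rad, q = (β − φ) mod 2π = 0.062715 rad → L = 7.71·(6.061412 + 10.888759 + 0.062715) = 7.71·17.012886 = 131.169354 m
RLR: c = (6 − d² + 2cos(α−β) + 2d(sin α − sin β))/8 = -14.163823, |c| > 1 → infeasible
LRL: c = (6 − d² + 2cos(α−β) − 2d(sin α − sin β))/8 = -12.647580, |c| > 1 → infeasible
Shortest: LSL with L = 82.754844 m ≈ 82.7548 m
Convert LSL to answer units (arcs ×180/π): t = 0.226461·180/π = 12.9753°, p = ρ·p = 7.71·10.448954 = 80.5614 m, q = 0.058027·180/π = 3.3247°, L = 82.7548 m.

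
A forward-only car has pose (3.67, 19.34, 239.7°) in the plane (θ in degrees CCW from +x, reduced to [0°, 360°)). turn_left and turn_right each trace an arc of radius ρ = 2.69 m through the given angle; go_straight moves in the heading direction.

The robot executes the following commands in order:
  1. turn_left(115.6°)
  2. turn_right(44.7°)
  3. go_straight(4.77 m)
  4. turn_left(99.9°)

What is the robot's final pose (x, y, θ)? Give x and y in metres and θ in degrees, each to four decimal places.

set_pose: (x, y, θ) = (3.6700, 19.3400, 239.7000°), ρ = 2.69
turn_left(115.6°): centre at ρ to the left, rotate +115.6° → (5.7721, 15.3019, 355.3000°)
turn_right(44.7°): centre at ρ to the right, rotate −44.7° → (7.5941, 14.3715, 310.6000°)
go_straight(4.77): x += 4.77·cos θ, y += 4.77·sin θ → (10.6983, 10.7498, 310.6000°)
turn_left(99.9°): centre at ρ to the left, rotate +99.9° → (14.8164, 10.7893, 410.5000° ≡ 50.5000°)

(14.8164, 10.7893, 50.5000°)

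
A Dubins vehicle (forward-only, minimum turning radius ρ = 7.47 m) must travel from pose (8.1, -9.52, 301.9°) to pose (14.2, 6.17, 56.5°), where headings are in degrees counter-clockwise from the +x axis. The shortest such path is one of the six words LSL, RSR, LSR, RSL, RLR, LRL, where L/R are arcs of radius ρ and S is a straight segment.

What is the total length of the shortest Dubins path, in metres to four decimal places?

Let ψ = atan2(Δy, Δx) = atan2(15.69, 6.10) = 68.7548° be the start→goal bearing.
Normalize: d = |goal − start| / ρ = 16.834076/7.47 = 2.253558, α = (θ_start − ψ) mod 360° = 233.1452° = 4.069152 rad, β = (θ_goal − ψ) mod 360° = 347.7452° = 6.069299 rad.
Common terms: sin α = -0.800158, cos α = -0.599789, sin β = -0.212259, cos β = 0.977213, cos(α−β) = -0.416281, d² = 5.078522. Work in radians in the unit-radius frame; every candidate has L = ρ·(t + p + q).
LSL: p² = 2 + d² − 2cos(α−β) + 2d(sin α − sin β) = 5.261355; p = √p² = 2.293764; φ = atan2(cos β − cos α, d + sin α − sin β) = 0.758064 rad; t = (φ − α) mod 2π = 2.972098 rad, q = (β − φ) mod 2π = 5.311235 rad → L = 7.47·(2.972098 + 2.293764 + 5.311235) = 7.47·10.577097 = 79.010914 m
RSR: p² = 2 + d² − 2cos(α−β) + 2d(sin β − sin α) = 10.560812; p = √p² = 3.249740; φ = atan2(cos α − cos β, d − sin α + sin β) = -0.506672 rad; t = (α − φ) mod 2π = 4.575824 rad, q = (φ − β) mod 2π = 5.990399 rad → L = 7.47·(4.575824 + 3.249740 + 5.990399) = 7.47·13.815964 = 103.205248 m
LSR: p² = d² − 2 + 2cos(α−β) + 2d(sin α + sin β) = -2.317122 < 0 → infeasible
RSL: p² = d² − 2 + 2cos(α−β) − 2d(sin α + sin β) = 6.809043; p = √p² = 2.609414; φ = atan2(cos α + cos β, d − sin α − sin β) − atan2(2, p) = -0.538898 rad; t = (α − φ) mod 2π = 4.608049 rad, q = (β − φ) mod 2π = 0.325011 rad → L = 7.47·(4.608049 + 2.609414 + 0.325011) = 7.47·7.542475 = 56.342286 m
RLR: c = (6 − d² + 2cos(α−β) + 2d(sin α − sin β))/8 = -0.320102; p = 2π − arccos c = 4.386552 rad; φ = atan2(cos α − cos β, d − sin α + sin β) = -0.506672 rad; t = (α − φ + p/2) mod 2π = 0.485915 rad, q = (α − β − t + p) mod 2π = 1.900490 rad → L = 7.47·(0.485915 + 4.386552 + 1.900490) = 7.47·6.772957 = 50.593991 m
LRL: c = (6 − d² + 2cos(α−β) − 2d(sin α − sin β))/8 = 0.342331; p = 2π − arccos c = 5.061785 rad; φ = atan2(cos β − cos α, d + sin α − sin β) = 0.758064 rad; t = (φ − α + p/2) mod 2π = 5.502991 rad, q = (β − α − t + p) mod 2π = 1.558942 rad → L = 7.47·(5.502991 + 5.061785 + 1.558942) = 7.47·12.123718 = 90.564173 m
Shortest: RLR with L = 50.593991 m ≈ 50.5940 m

50.5940 m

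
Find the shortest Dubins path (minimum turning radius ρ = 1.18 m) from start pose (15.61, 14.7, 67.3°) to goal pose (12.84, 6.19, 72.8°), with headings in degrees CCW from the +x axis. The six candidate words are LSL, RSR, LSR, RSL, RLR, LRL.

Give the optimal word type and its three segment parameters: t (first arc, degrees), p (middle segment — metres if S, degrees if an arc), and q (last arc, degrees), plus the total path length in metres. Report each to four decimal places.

Let ψ = atan2(Δy, Δx) = atan2(-8.51, -2.77) = -108.0300° be the start→goal bearing.
Normalize: d = |goal − start| / ρ = 8.949469/1.18 = 7.584296, α = (θ_start − ψ) mod 360° = 175.3300° = 3.060086 rad, β = (θ_goal − ψ) mod 360° = 180.8300° = 3.156080 rad.
Common terms: sin α = 0.081416, cos α = -0.996680, sin β = -0.014486, cos β = -0.999895, cos(α−β) = 0.995396, d² = 57.521546. Work in radians in the unit-radius frame; every candidate has L = ρ·(t + p + q).
LSL: p² = 2 + d² − 2cos(α−β) + 2d(sin α − sin β) = 58.985457; p = √p² = 7.680199; φ = atan2(cos β − cos α, d + sin α − sin β) = -0.000419 rad; t = (φ − α) mod 2π = 3.222680 rad, q = (β − φ) mod 2π = 3.156498 rad → L = 1.18·(3.222680 + 7.680199 + 3.156498) = 1.18·14.059377 = 16.590065 m
RSR: p² = 2 + d² − 2cos(α−β) + 2d(sin β − sin α) = 56.076049; p = √p² = 7.488394; φ = atan2(cos α − cos β, d − sin α + sin β) = 0.000429 rad; t = (α − φ) mod 2π = 3.059657 rad, q = (φ − β) mod 2π = 3.127535 rad → L = 1.18·(3.059657 + 7.488394 + 3.127535) = 1.18·13.675586 = 16.137192 m
LSR: p² = d² − 2 + 2cos(α−β) + 2d(sin α + sin β) = 58.527566; p = √p² = 7.650331; φ = atan2(−cos α − cos β, d + sin α + sin β) − atan2(−2, p) = 0.510960 rad; t = (φ − α) mod 2π = 3.734059 rad, q = (φ − β) mod 2π = 3.638066 rad → L = 1.18·(3.734059 + 7.650331 + 3.638066) = 1.18·15.022456 = 17.726498 m
RSL: p² = d² − 2 + 2cos(α−β) − 2d(sin α + sin β) = 56.497110; p = √p² = 7.516456; φ = atan2(cos α + cos β, d − sin α − sin β) − atan2(2, p) = -0.519659 rad; t = (α − φ) mod 2π = 3.579745 rad, q = (β − φ) mod 2π = 3.675738 rad → L = 1.18·(3.579745 + 7.516456 + 3.675738) = 1.18·14.771940 = 17.430889 m
RLR: c = (6 − d² + 2cos(α−β) + 2d(sin α − sin β))/8 = -6.009506, |c| > 1 → infeasible
LRL: c = (6 − d² + 2cos(α−β) − 2d(sin α − sin β))/8 = -6.373182, |c| > 1 → infeasible
Shortest: RSR with L = 16.137192 m ≈ 16.1372 m
Convert RSR to answer units (arcs ×180/π): t = 3.059657·180/π = 175.3054°, p = ρ·p = 1.18·7.488394 = 8.8363 m, q = 3.127535·180/π = 179.1946°, L = 16.1372 m.

RSR: t = 175.3054°, p = 8.8363 m, q = 179.1946°, L = 16.1372 m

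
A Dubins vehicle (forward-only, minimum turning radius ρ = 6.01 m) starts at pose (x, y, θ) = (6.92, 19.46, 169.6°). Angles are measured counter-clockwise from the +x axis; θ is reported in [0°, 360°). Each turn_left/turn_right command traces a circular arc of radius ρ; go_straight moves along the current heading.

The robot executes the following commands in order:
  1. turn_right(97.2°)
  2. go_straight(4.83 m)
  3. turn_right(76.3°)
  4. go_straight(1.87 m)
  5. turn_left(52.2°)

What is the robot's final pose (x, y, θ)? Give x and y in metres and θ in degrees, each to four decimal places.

set_pose: (x, y, θ) = (6.9200, 19.4600, 169.6000°), ρ = 6.01
turn_right(97.2°): centre at ρ to the right, rotate −97.2° → (2.2762, 27.1885, 72.4000°)
go_straight(4.83): x += 4.83·cos θ, y += 4.83·sin θ → (3.7367, 31.7924, 72.4000°)
turn_right(76.3°): centre at ρ to the right, rotate −76.3° → (9.8741, 35.9713, -3.9000° ≡ 356.1000°)
go_straight(1.87): x += 1.87·cos θ, y += 1.87·sin θ → (11.7398, 35.8441, 356.1000°)
turn_left(52.2°): centre at ρ to the left, rotate +52.2° → (16.6359, 37.8421, 408.3000° ≡ 48.3000°)

(16.6359, 37.8421, 48.3000°)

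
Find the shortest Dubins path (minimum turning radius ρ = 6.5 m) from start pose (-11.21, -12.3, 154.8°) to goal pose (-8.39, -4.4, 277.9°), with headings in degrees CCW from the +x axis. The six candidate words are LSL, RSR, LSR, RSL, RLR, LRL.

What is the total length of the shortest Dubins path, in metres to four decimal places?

33.5400 m

Let ψ = atan2(Δy, Δx) = atan2(7.90, 2.82) = 70.3554° be the start→goal bearing.
Normalize: d = |goal − start| / ρ = 8.388230/6.5 = 1.290497, α = (θ_start − ψ) mod 360° = 84.4446° = 1.473837 rad, β = (θ_goal − ψ) mod 360° = 207.5446° = 3.622337 rad.
Common terms: sin α = 0.995303, cos α = 0.096808, sin β = -0.462439, cos β = -0.886651, cos(α−β) = -0.546102, d² = 1.665382. Work in radians in the unit-radius frame; every candidate has L = ρ·(t + p + q).
LSL: p² = 2 + d² − 2cos(α−β) + 2d(sin α − sin β) = 8.520011; p = √p² = 2.918906; φ = atan2(cos β − cos α, d + sin α − sin β) = -0.343651 rad; t = (φ − α) mod 2π = 4.465697 rad, q = (β − φ) mod 2π = 3.965988 rad → L = 6.5·(4.465697 + 2.918906 + 3.965988) = 6.5·11.350591 = 73.778844 m
RSR: p² = 2 + d² − 2cos(α−β) + 2d(sin β − sin α) = 0.995162; p = √p² = 0.997578; φ = atan2(cos α − cos β, d − sin α + sin β) = 1.739244 rad; t = (α − φ) mod 2π = 6.017779 rad, q = (φ − β) mod 2π = 4.400092 rad → L = 6.5·(6.017779 + 0.997578 + 4.400092) = 6.5·11.415448 = 74.200413 m
LSR: p² = d² − 2 + 2cos(α−β) + 2d(sin α + sin β) = -0.051504 < 0 → infeasible
RSL: p² = d² − 2 + 2cos(α−β) − 2d(sin α + sin β) = -2.802139 < 0 → infeasible
RLR: c = (6 − d² + 2cos(α−β) + 2d(sin α − sin β))/8 = 0.875605; p = 2π − arccos c = 5.779075 rad; φ = atan2(cos α − cos β, d − sin α + sin β) = 1.739244 rad; t = (α − φ + p/2) mod 2π = 2.624131 rad, q = (α − β − t + p) mod 2π = 1.006444 rad → L = 6.5·(2.624131 + 5.779075 + 1.006444) = 6.5·9.409651 = 61.162729 m
LRL: c = (6 − d² + 2cos(α−β) − 2d(sin α − sin β))/8 = -0.065001; p = 2π − arccos c = 4.647342 rad; φ = atan2(cos β − cos α, d + sin α − sin β) = -0.343651 rad; t = (φ − α + p/2) mod 2π = 0.506183 rad, q = (β − α − t + p) mod 2π = 0.006474 rad → L = 6.5·(0.506183 + 4.647342 + 0.006474) = 6.5·5.159999 = 33.539991 m
Shortest: LRL with L = 33.539991 m ≈ 33.5400 m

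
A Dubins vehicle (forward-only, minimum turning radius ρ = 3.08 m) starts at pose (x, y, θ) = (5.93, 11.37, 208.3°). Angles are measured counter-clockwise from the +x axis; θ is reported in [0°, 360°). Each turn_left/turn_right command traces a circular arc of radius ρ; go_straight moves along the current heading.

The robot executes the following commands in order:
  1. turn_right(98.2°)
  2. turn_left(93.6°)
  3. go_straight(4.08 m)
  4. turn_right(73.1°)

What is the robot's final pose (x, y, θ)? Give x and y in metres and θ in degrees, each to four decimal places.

set_pose: (x, y, θ) = (5.9300, 11.3700, 208.3000°), ρ = 3.08
turn_right(98.2°): centre at ρ to the right, rotate −98.2° → (1.5774, 13.0234, 110.1000°)
turn_left(93.6°): centre at ρ to the left, rotate +93.6° → (-2.5530, 14.7852, 203.7000°)
go_straight(4.08): x += 4.08·cos θ, y += 4.08·sin θ → (-6.2889, 13.1452, 203.7000°)
turn_right(73.1°): centre at ρ to the right, rotate −73.1° → (-9.8655, 13.9611, 130.6000°)

(-9.8655, 13.9611, 130.6000°)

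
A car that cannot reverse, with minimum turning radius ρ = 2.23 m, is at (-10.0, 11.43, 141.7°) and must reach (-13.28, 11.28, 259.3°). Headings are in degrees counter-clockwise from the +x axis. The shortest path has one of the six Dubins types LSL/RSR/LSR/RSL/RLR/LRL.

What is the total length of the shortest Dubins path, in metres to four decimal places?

Let ψ = atan2(Δy, Δx) = atan2(-0.15, -3.28) = -177.3816° be the start→goal bearing.
Normalize: d = |goal − start| / ρ = 3.283428/2.23 = 1.472389, α = (θ_start − ψ) mod 360° = 319.0816° = 5.569024 rad, β = (θ_goal − ψ) mod 360° = 76.6816° = 1.338346 rad.
Common terms: sin α = -0.654984, cos α = 0.755643, sin β = 0.973105, cos β = 0.230362, cos(α−β) = -0.463296, d² = 2.167930. Work in radians in the unit-radius frame; every candidate has L = ρ·(t + p + q).
LSL: p² = 2 + d² − 2cos(α−β) + 2d(sin α − sin β) = 0.300162; p = √p² = 0.547870; φ = atan2(cos β − cos α, d + sin α − sin β) = -1.858958 rad; t = (φ − α) mod 2π = 5.138389 rad, q = (β − φ) mod 2π = 3.197304 rad → L = 2.23·(5.138389 + 0.547870 + 3.197304) = 2.23·8.883563 = 19.810345 m
RSR: p² = 2 + d² − 2cos(α−β) + 2d(sin β − sin α) = 9.888882; p = √p² = 3.144659; φ = atan2(cos α − cos β, d − sin α + sin β) = 0.167826 rad; t = (α − φ) mod 2π = 5.401199 rad, q = (φ − β) mod 2π = 5.112665 rad → L = 2.23·(5.401199 + 3.144659 + 5.112665) = 2.23·13.658523 = 30.458506 m
LSR: p² = d² − 2 + 2cos(α−β) + 2d(sin α + sin β) = 0.178135; p = √p² = 0.422060; φ = atan2(−cos α − cos β, d + sin α + sin β) − atan2(−2, p) = 0.859450 rad; t = (φ − α) mod 2π = 1.573611 rad, q = (φ − β) mod 2π = 5.804289 rad → L = 2.23·(1.573611 + 0.422060 + 5.804289) = 2.23·7.799959 = 17.393909 m
RSL: p² = d² − 2 + 2cos(α−β) − 2d(sin α + sin β) = -1.695459 < 0 → infeasible
RLR: c = (6 − d² + 2cos(α−β) + 2d(sin α − sin β))/8 = -0.236110; p = 2π − arccos c = 4.474028 rad; φ = atan2(cos α − cos β, d − sin α + sin β) = 0.167826 rad; t = (α − φ + p/2) mod 2π = 1.355027 rad, q = (α − β − t + p) mod 2π = 1.066493 rad → L = 2.23·(1.355027 + 4.474028 + 1.066493) = 2.23·6.895549 = 15.377074 m
LRL: c = (6 − d² + 2cos(α−β) − 2d(sin α − sin β))/8 = 0.962480; p = 2π − arccos c = 6.008386 rad; φ = atan2(cos β − cos α, d + sin α − sin β) = -1.858958 rad; t = (φ − α + p/2) mod 2π = 1.859396 rad, q = (β − α − t + p) mod 2π = 6.201497 rad → L = 2.23·(1.859396 + 6.008386 + 6.201497) = 2.23·14.069280 = 31.374494 m
Shortest: RLR with L = 15.377074 m ≈ 15.3771 m

15.3771 m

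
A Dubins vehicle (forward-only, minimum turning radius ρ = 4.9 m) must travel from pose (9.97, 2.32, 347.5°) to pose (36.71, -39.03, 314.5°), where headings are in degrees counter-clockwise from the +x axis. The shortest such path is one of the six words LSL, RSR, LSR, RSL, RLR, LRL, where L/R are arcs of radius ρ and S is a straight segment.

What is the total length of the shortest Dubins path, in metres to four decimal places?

49.6491 m

Let ψ = atan2(Δy, Δx) = atan2(-41.35, 26.74) = -57.1103° be the start→goal bearing.
Normalize: d = |goal − start| / ρ = 49.242767/4.9 = 10.049544, α = (θ_start − ψ) mod 360° = 44.6103° = 0.778596 rad, β = (θ_goal − ψ) mod 360° = 11.6103° = 0.202637 rad.
Common terms: sin α = 0.702281, cos α = 0.711900, sin β = 0.201254, cos β = 0.979539, cos(α−β) = 0.838671, d² = 100.993340. Work in radians in the unit-radius frame; every candidate has L = ρ·(t + p + q).
LSL: p² = 2 + d² − 2cos(α−β) + 2d(sin α − sin β) = 111.386188; p = √p² = 10.553966; φ = atan2(cos β − cos α, d + sin α − sin β) = 0.025362 rad; t = (φ − α) mod 2π = 5.529951 rad, q = (β − φ) mod 2π = 0.177276 rad → L = 4.9·(5.529951 + 10.553966 + 0.177276) = 4.9·16.261192 = 79.679842 m
RSR: p² = 2 + d² − 2cos(α−β) + 2d(sin β − sin α) = 91.245810; p = √p² = 9.552267; φ = atan2(cos α − cos β, d − sin α + sin β) = -0.028022 rad; t = (α − φ) mod 2π = 0.806618 rad, q = (φ − β) mod 2π = 6.052526 rad → L = 4.9·(0.806618 + 9.552267 + 6.052526) = 4.9·16.411411 = 80.415915 m
LSR: p² = d² − 2 + 2cos(α−β) + 2d(sin α + sin β) = 118.830896; p = √p² = 10.900958; φ = atan2(−cos α − cos β, d + sin α + sin β) − atan2(−2, p) = 0.028236 rad; t = (φ − α) mod 2π = 5.532826 rad, q = (φ − β) mod 2π = 6.108784 rad → L = 4.9·(5.532826 + 10.900958 + 6.108784) = 4.9·22.542568 = 110.458585 m
RSL: p² = d² − 2 + 2cos(α−β) − 2d(sin α + sin β) = 82.510467; p = √p² = 9.083527; φ = atan2(cos α + cos β, d − sin α − sin β) − atan2(2, p) = -0.033850 rad; t = (α − φ) mod 2π = 0.812446 rad, q = (β − φ) mod 2π = 0.236487 rad → L = 4.9·(0.812446 + 9.083527 + 0.236487) = 4.9·10.132460 = 49.649054 m
RLR: c = (6 − d² + 2cos(α−β) + 2d(sin α − sin β))/8 = -10.405726, |c| > 1 → infeasible
LRL: c = (6 − d² + 2cos(α−β) − 2d(sin α − sin β))/8 = -12.923274, |c| > 1 → infeasible
Shortest: RSL with L = 49.649054 m ≈ 49.6491 m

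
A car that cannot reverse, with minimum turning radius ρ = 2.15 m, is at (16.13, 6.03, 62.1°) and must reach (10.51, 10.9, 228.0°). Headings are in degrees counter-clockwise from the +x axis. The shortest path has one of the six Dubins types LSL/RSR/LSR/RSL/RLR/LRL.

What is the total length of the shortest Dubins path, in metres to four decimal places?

Let ψ = atan2(Δy, Δx) = atan2(4.87, -5.62) = 139.0895° be the start→goal bearing.
Normalize: d = |goal − start| / ρ = 7.436484/2.15 = 3.458830, α = (θ_start − ψ) mod 360° = 283.0105° = 4.939465 rad, β = (θ_goal − ψ) mod 360° = 88.9105° = 1.551781 rad.
Common terms: sin α = -0.974329, cos α = 0.225130, sin β = 0.999819, cos β = 0.019014, cos(α−β) = -0.969872, d² = 11.963505. Work in radians in the unit-radius frame; every candidate has L = ρ·(t + p + q).
LSL: p² = 2 + d² − 2cos(α−β) + 2d(sin α − sin β) = 2.246764; p = √p² = 1.498921; φ = atan2(cos β − cos α, d + sin α − sin β) = -0.137946 rad; t = (φ − α) mod 2π = 1.205774 rad, q = (β − φ) mod 2π = 1.689727 rad → L = 2.15·(1.205774 + 1.498921 + 1.689727) = 2.15·4.394422 = 9.448008 m
RSR: p² = 2 + d² − 2cos(α−β) + 2d(sin β − sin α) = 29.559733; p = √p² = 5.436886; φ = atan2(cos α − cos β, d − sin α + sin β) = 0.037920 rad; t = (α − φ) mod 2π = 4.901545 rad, q = (φ − β) mod 2π = 4.769324 rad → L = 2.15·(4.901545 + 5.436886 + 4.769324) = 2.15·15.107756 = 32.481675 m
LSR: p² = d² − 2 + 2cos(α−β) + 2d(sin α + sin β) = 8.200094; p = √p² = 2.863581; φ = atan2(−cos α − cos β, d + sin α + sin β) − atan2(−2, p) = 0.539714 rad; t = (φ − α) mod 2π = 1.883434 rad, q = (φ − β) mod 2π = 5.271118 rad → L = 2.15·(1.883434 + 2.863581 + 5.271118) = 2.15·10.018133 = 21.538987 m
RSL: p² = d² − 2 + 2cos(α−β) − 2d(sin α + sin β) = 7.847427; p = √p² = 2.801326; φ = atan2(cos α + cos β, d − sin α − sin β) − atan2(2, p) = -0.549035 rad; t = (α − φ) mod 2π = 5.488500 rad, q = (β − φ) mod 2π = 2.100816 rad → L = 2.15·(5.488500 + 2.801326 + 2.100816) = 2.15·10.390643 = 22.339882 m
RLR: c = (6 − d² + 2cos(α−β) + 2d(sin α − sin β))/8 = -2.694967, |c| > 1 → infeasible
LRL: c = (6 − d² + 2cos(α−β) − 2d(sin α − sin β))/8 = 0.719155; p = 2π − arccos c = 5.514974 rad; φ = atan2(cos β − cos α, d + sin α − sin β) = -0.137946 rad; t = (φ − α + p/2) mod 2π = 3.963261 rad, q = (β − α − t + p) mod 2π = 4.447214 rad → L = 2.15·(3.963261 + 5.514974 + 4.447214) = 2.15·13.925449 = 29.939715 m
Shortest: LSL with L = 9.448008 m ≈ 9.4480 m

9.4480 m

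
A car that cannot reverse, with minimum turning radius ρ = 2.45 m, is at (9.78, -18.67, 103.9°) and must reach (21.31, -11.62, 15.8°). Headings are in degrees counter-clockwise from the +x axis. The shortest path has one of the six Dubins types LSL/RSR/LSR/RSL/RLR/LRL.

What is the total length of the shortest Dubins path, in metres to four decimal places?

14.4092 m

Let ψ = atan2(Δy, Δx) = atan2(7.05, 11.53) = 31.4436° be the start→goal bearing.
Normalize: d = |goal − start| / ρ = 13.514563/2.45 = 5.516148, α = (θ_start − ψ) mod 360° = 72.4564° = 1.264602 rad, β = (θ_goal − ψ) mod 360° = 344.3564° = 6.010152 rad.
Common terms: sin α = 0.953488, cos α = 0.301432, sin β = -0.269653, cos β = 0.962957, cos(α−β) = 0.033155, d² = 30.427888. Work in radians in the unit-radius frame; every candidate has L = ρ·(t + p + q).
LSL: p² = 2 + d² − 2cos(α−β) + 2d(sin α − sin β) = 45.855631; p = √p² = 6.771679; φ = atan2(cos β − cos α, d + sin α − sin β) = 0.097846 rad; t = (φ − α) mod 2π = 5.116429 rad, q = (β − φ) mod 2π = 5.912306 rad → L = 2.45·(5.116429 + 6.771679 + 5.912306) = 2.45·17.800414 = 43.611015 m
RSR: p² = 2 + d² − 2cos(α−β) + 2d(sin β − sin α) = 18.867526; p = √p² = 4.343676; φ = atan2(cos α − cos β, d − sin α + sin β) = -0.152891 rad; t = (α − φ) mod 2π = 1.417493 rad, q = (φ − β) mod 2π = 0.120142 rad → L = 2.45·(1.417493 + 4.343676 + 0.120142) = 2.45·5.881312 = 14.409213 m
LSR: p² = d² − 2 + 2cos(α−β) + 2d(sin α + sin β) = 36.038463; p = √p² = 6.003204; φ = atan2(−cos α − cos β, d + sin α + sin β) − atan2(−2, p) = 0.120415 rad; t = (φ − α) mod 2π = 5.138998 rad, q = (φ − β) mod 2π = 0.393448 rad → L = 2.45·(5.138998 + 6.003204 + 0.393448) = 2.45·11.535650 = 28.262342 m
RSL: p² = d² − 2 + 2cos(α−β) − 2d(sin α + sin β) = 20.949935; p = √p² = 4.577110; φ = atan2(cos α + cos β, d − sin α − sin β) − atan2(2, p) = -0.156039 rad; t = (α − φ) mod 2π = 1.420641 rad, q = (β − φ) mod 2π = 6.166191 rad → L = 2.45·(1.420641 + 4.577110 + 6.166191) = 2.45·12.163942 = 29.801658 m
RLR: c = (6 − d² + 2cos(α−β) + 2d(sin α − sin β))/8 = -1.358441, |c| > 1 → infeasible
LRL: c = (6 − d² + 2cos(α−β) − 2d(sin α − sin β))/8 = -4.731954, |c| > 1 → infeasible
Shortest: RSR with L = 14.409213 m ≈ 14.4092 m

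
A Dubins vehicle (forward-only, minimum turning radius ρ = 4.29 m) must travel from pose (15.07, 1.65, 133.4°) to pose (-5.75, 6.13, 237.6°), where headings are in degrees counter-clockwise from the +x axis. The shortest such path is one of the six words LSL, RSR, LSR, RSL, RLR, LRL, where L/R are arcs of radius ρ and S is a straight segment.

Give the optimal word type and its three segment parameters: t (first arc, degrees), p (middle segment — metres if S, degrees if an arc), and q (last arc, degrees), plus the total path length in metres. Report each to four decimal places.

Let ψ = atan2(Δy, Δx) = atan2(4.48, -20.82) = 167.8564° be the start→goal bearing.
Normalize: d = |goal − start| / ρ = 21.296544/4.29 = 4.964229, α = (θ_start − ψ) mod 360° = 325.5436° = 5.681808 rad, β = (θ_goal − ψ) mod 360° = 69.7436° = 1.217256 rad.
Common terms: sin α = -0.565779, cos α = 0.824557, sin β = 0.938153, cos β = 0.346222, cos(α−β) = -0.245307, d² = 24.643574. Work in radians in the unit-radius frame; every candidate has L = ρ·(t + p + q).
LSL: p² = 2 + d² − 2cos(α−β) + 2d(sin α − sin β) = 12.202467; p = √p² = 3.493203; φ = atan2(cos β − cos α, d + sin α − sin β) = -0.137365 rad; t = (φ − α) mod 2π = 0.464013 rad, q = (β − φ) mod 2π = 1.354620 rad → L = 4.29·(0.464013 + 3.493203 + 1.354620) = 4.29·5.311836 = 22.787776 m
RSR: p² = 2 + d² − 2cos(α−β) + 2d(sin β − sin α) = 42.065911; p = √p² = 6.485824; φ = atan2(cos α − cos β, d − sin α + sin β) = 0.073818 rad; t = (α − φ) mod 2π = 5.607990 rad, q = (φ − β) mod 2π = 5.139748 rad → L = 4.29·(5.607990 + 6.485824 + 5.139748) = 4.29·17.233561 = 73.931978 m
LSR: p² = d² − 2 + 2cos(α−β) + 2d(sin α + sin β) = 25.850059; p = √p² = 5.084295; φ = atan2(−cos α − cos β, d + sin α + sin β) − atan2(−2, p) = 0.158811 rad; t = (φ − α) mod 2π = 0.760189 rad, q = (φ − β) mod 2π = 5.224741 rad → L = 4.29·(0.760189 + 5.084295 + 5.224741) = 4.29·11.069225 = 47.486974 m
RSL: p² = d² − 2 + 2cos(α−β) − 2d(sin α + sin β) = 18.455860; p = √p² = 4.296028; φ = atan2(cos α + cos β, d − sin α − sin β) − atan2(2, p) = -0.186057 rad; t = (α − φ) mod 2π = 5.867865 rad, q = (β − φ) mod 2π = 1.403313 rad → L = 4.29·(5.867865 + 4.296028 + 1.403313) = 4.29·11.567206 = 49.623316 m
RLR: c = (6 − d² + 2cos(α−β) + 2d(sin α − sin β))/8 = -4.258239, |c| > 1 → infeasible
LRL: c = (6 − d² + 2cos(α−β) − 2d(sin α − sin β))/8 = -0.525308; p = 2π − arccos c = 4.159312 rad; φ = atan2(cos β − cos α, d + sin α − sin β) = -0.137365 rad; t = (φ − α + p/2) mod 2π = 2.543668 rad, q = (β − α − t + p) mod 2π = 3.434276 rad → L = 4.29·(2.543668 + 4.159312 + 3.434276) = 4.29·10.137256 = 43.488829 m
Shortest: LSL with L = 22.787776 m ≈ 22.7878 m
Convert LSL to answer units (arcs ×180/π): t = 0.464013·180/π = 26.5860°, p = ρ·p = 4.29·3.493203 = 14.9858 m, q = 1.354620·180/π = 77.6140°, L = 22.7878 m.

LSL: t = 26.5860°, p = 14.9858 m, q = 77.6140°, L = 22.7878 m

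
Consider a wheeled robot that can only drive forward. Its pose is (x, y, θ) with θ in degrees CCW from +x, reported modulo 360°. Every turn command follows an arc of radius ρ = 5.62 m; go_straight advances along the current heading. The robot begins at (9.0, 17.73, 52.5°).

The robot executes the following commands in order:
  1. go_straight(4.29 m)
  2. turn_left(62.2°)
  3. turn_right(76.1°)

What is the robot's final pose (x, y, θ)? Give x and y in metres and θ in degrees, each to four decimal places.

set_pose: (x, y, θ) = (9.0000, 17.7300, 52.5000°), ρ = 5.62
go_straight(4.29): x += 4.29·cos θ, y += 4.29·sin θ → (11.6116, 21.1335, 52.5000°)
turn_left(62.2°): centre at ρ to the left, rotate +62.2° → (12.2588, 26.9031, 114.7000°)
turn_right(76.1°): centre at ρ to the right, rotate −76.1° → (13.8584, 33.6437, 38.6000°)

(13.8584, 33.6437, 38.6000°)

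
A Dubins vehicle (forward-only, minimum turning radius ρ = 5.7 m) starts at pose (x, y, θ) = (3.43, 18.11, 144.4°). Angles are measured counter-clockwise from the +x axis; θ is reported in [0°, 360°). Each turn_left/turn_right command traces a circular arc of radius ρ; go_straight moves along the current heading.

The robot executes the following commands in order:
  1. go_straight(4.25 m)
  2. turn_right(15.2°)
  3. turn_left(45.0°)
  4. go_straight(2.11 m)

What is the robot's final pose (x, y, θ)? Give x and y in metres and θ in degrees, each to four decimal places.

set_pose: (x, y, θ) = (3.4300, 18.1100, 144.4000°), ρ = 5.7
go_straight(4.25): x += 4.25·cos θ, y += 4.25·sin θ → (-0.0257, 20.5840, 144.4000°)
turn_right(15.2°): centre at ρ to the right, rotate −15.2° → (-1.1248, 21.6161, 129.2000°)
turn_left(45.0°): centre at ρ to the left, rotate +45.0° → (-4.9659, 23.6844, 174.2000°)
go_straight(2.11): x += 2.11·cos θ, y += 2.11·sin θ → (-7.0651, 23.8976, 174.2000°)

(-7.0651, 23.8976, 174.2000°)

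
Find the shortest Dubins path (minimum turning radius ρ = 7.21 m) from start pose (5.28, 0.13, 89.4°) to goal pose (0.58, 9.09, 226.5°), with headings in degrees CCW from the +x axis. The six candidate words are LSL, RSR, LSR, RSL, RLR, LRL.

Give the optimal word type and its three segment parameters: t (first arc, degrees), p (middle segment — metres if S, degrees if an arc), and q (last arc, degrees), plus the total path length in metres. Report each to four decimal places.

RLR: t = 78.5254°, p = 259.7712°, q = 44.1457°, L = 48.1259 m

Let ψ = atan2(Δy, Δx) = atan2(8.96, -4.70) = 117.6794° be the start→goal bearing.
Normalize: d = |goal − start| / ρ = 10.117885/7.21 = 1.403313, α = (θ_start − ψ) mod 360° = 331.7206° = 5.789616 rad, β = (θ_goal − ψ) mod 360° = 108.8206° = 1.899277 rad.
Common terms: sin α = -0.473772, cos α = 0.880648, sin β = 0.946533, cos β = -0.322606, cos(α−β) = -0.732543, d² = 1.969287. Work in radians in the unit-radius frame; every candidate has L = ρ·(t + p + q).
LSL: p² = 2 + d² − 2cos(α−β) + 2d(sin α − sin β) = 1.448107; p = √p² = 1.203373; φ = atan2(cos β − cos α, d + sin α − sin β) = -1.584918 rad; t = (φ − α) mod 2π = 5.191837 rad, q = (β − φ) mod 2π = 3.484195 rad → L = 7.21·(5.191837 + 1.203373 + 3.484195) = 7.21·9.879405 = 71.230510 m
RSR: p² = 2 + d² − 2cos(α−β) + 2d(sin β − sin α) = 9.420638; p = √p² = 3.069306; φ = atan2(cos α − cos β, d − sin α + sin β) = 0.402835 rad; t = (α − φ) mod 2π = 5.386782 rad, q = (φ − β) mod 2π = 4.786743 rad → L = 7.21·(5.386782 + 3.069306 + 4.786743) = 7.21·13.242830 = 95.480804 m
LSR: p² = d² − 2 + 2cos(α−β) + 2d(sin α + sin β) = -0.168934 < 0 → infeasible
RSL: p² = d² − 2 + 2cos(α−β) − 2d(sin α + sin β) = -2.822664 < 0 → infeasible
RLR: c = (6 − d² + 2cos(α−β) + 2d(sin α − sin β))/8 = -0.177580; p = 2π − arccos c = 4.533862 rad; φ = atan2(cos α − cos β, d − sin α + sin β) = 0.402835 rad; t = (α − φ + p/2) mod 2π = 1.370527 rad, q = (α − β − t + p) mod 2π = 0.770489 rad → L = 7.21·(1.370527 + 4.533862 + 0.770489) = 7.21·6.674878 = 48.125874 m
LRL: c = (6 − d² + 2cos(α−β) − 2d(sin α − sin β))/8 = 0.818987; p = 2π − arccos c = 5.672032 rad; φ = atan2(cos β − cos α, d + sin α − sin β) = -1.584918 rad; t = (φ − α + p/2) mod 2π = 1.744667 rad, q = (β − α − t + p) mod 2π = 0.037026 rad → L = 7.21·(1.744667 + 5.672032 + 0.037026) = 7.21·7.453724 = 53.741353 m
Shortest: RLR with L = 48.125874 m ≈ 48.1259 m
Convert RLR to answer units (arcs ×180/π): t = 1.370527·180/π = 78.5254°, p = 4.533862·180/π = 259.7712°, q = 0.770489·180/π = 44.1457°, L = 48.1259 m.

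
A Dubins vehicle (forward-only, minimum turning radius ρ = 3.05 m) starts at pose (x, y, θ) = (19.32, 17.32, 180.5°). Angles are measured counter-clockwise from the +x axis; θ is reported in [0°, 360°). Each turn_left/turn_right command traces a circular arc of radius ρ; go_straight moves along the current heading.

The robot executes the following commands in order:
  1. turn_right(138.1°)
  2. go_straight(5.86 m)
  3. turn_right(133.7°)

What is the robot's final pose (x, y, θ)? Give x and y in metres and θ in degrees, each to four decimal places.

set_pose: (x, y, θ) = (19.3200, 17.3200, 180.5000°), ρ = 3.05
turn_right(138.1°): centre at ρ to the right, rotate −138.1° → (17.2368, 22.6222, 42.4000°)
go_straight(5.86): x += 5.86·cos θ, y += 5.86·sin θ → (21.5641, 26.5736, 42.4000°)
turn_right(133.7°): centre at ρ to the right, rotate −133.7° → (26.6699, 24.2521, -91.3000° ≡ 268.7000°)

(26.6699, 24.2521, 268.7000°)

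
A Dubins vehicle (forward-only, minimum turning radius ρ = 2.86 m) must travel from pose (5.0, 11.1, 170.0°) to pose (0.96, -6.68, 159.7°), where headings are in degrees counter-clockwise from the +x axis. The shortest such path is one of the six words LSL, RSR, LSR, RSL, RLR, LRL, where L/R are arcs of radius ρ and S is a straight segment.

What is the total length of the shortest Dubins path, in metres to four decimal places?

Let ψ = atan2(Δy, Δx) = atan2(-17.78, -4.04) = -102.8015° be the start→goal bearing.
Normalize: d = |goal − start| / ρ = 18.233211/2.86 = 6.375249, α = (θ_start − ψ) mod 360° = 272.8015° = 4.761284 rad, β = (θ_goal − ψ) mod 360° = 262.5015° = 4.581515 rad.
Common terms: sin α = -0.998805, cos α = 0.048876, sin β = -0.991448, cos β = -0.130501, cos(α−β) = 0.983885, d² = 40.643797. Work in radians in the unit-radius frame; every candidate has L = ρ·(t + p + q).
LSL: p² = 2 + d² − 2cos(α−β) + 2d(sin α − sin β) = 40.582226; p = √p² = 6.370418; φ = atan2(cos β − cos α, d + sin α − sin β) = -0.028161 rad; t = (φ − α) mod 2π = 1.493740 rad, q = (β − φ) mod 2π = 4.609677 rad → L = 2.86·(1.493740 + 6.370418 + 4.609677) = 2.86·12.473834 = 35.675166 m
RSR: p² = 2 + d² − 2cos(α−β) + 2d(sin β − sin α) = 40.769828; p = √p² = 6.385125; φ = atan2(cos α − cos β, d − sin α + sin β) = 0.028097 rad; t = (α − φ) mod 2π = 4.733188 rad, q = (φ − β) mod 2π = 1.729767 rad → L = 2.86·(4.733188 + 6.385125 + 1.729767) = 2.86·12.848080 = 36.745508 m
LSR: p² = d² − 2 + 2cos(α−β) + 2d(sin α + sin β) = 15.234850; p = √p² = 3.903185; φ = atan2(−cos α − cos β, d + sin α + sin β) − atan2(−2, p) = 0.492132 rad; t = (φ − α) mod 2π = 2.014034 rad, q = (φ − β) mod 2π = 2.193803 rad → L = 2.86·(2.014034 + 3.903185 + 2.193803) = 2.86·8.111021 = 23.197520 m
RSL: p² = d² − 2 + 2cos(α−β) − 2d(sin α + sin β) = 65.988284; p = √p² = 8.123317; φ = atan2(cos α + cos β, d − sin α − sin β) − atan2(2, p) = -0.251161 rad; t = (α − φ) mod 2π = 5.012445 rad, q = (β − φ) mod 2π = 4.832676 rad → L = 2.86·(5.012445 + 8.123317 + 4.832676) = 2.86·17.968438 = 51.389732 m
RLR: c = (6 − d² + 2cos(α−β) + 2d(sin α − sin β))/8 = -4.096228, |c| > 1 → infeasible
LRL: c = (6 − d² + 2cos(α−β) − 2d(sin α − sin β))/8 = -4.072778, |c| > 1 → infeasible
Shortest: LSR with L = 23.197520 m ≈ 23.1975 m

23.1975 m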